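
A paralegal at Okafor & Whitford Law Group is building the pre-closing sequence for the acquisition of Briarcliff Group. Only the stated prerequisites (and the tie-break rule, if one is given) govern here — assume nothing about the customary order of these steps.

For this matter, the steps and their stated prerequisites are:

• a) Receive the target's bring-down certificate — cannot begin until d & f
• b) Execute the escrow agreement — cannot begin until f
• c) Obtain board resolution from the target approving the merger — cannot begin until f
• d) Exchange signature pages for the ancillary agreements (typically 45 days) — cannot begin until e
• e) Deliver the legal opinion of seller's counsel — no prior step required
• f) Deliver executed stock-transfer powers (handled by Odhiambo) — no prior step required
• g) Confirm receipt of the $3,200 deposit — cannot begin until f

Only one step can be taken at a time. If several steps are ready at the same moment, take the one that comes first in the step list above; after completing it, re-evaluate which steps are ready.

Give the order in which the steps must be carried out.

Nothing is required for e and f. e is listed earlier → e first.
d and f are both available; d is listed earlier → d.
f is the only step now ready → f.
a, b, c and g are all available; a is listed earlier → a.
b, c and g are all available; b is listed earlier → b.
Ready: c and g. c is listed earlier → c.
g needed f, now all done → g.

e, d, f, a, b, c, g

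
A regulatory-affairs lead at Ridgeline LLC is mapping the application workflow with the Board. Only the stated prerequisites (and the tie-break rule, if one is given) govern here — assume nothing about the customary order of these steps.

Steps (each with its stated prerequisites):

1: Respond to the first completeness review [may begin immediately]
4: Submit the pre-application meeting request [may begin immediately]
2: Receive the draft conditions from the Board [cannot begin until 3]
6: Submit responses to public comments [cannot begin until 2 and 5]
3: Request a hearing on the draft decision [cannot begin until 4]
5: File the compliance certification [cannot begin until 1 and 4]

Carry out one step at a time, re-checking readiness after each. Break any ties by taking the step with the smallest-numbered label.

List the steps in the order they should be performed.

1 → 4 → 3 → 2 → 5 → 6

Nothing is required for 1 and 4. 1 has the earlier label → 1 first.
That leaves 4 as the only ready step → 4.
Now 3 and 5 have their prerequisites met. 3 has the earlier label, so 3 next.
2 now also ready, so the ready set is {2, 5}; 2 has the earlier label → 2.
5 is the only step now ready → 5.
6 needed 2 and 5, now all done → 6.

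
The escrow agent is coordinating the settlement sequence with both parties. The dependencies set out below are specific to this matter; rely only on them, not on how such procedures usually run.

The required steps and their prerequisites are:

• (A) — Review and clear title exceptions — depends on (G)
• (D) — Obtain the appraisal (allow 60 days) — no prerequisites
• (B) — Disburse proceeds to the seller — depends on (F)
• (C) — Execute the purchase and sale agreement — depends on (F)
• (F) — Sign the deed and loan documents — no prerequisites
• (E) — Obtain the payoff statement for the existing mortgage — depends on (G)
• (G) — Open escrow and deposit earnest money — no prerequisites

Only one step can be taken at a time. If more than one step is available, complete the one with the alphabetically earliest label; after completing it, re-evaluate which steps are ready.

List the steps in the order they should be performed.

(D), (F), (B), (C), (G), (A), (E)

(D), (F) and (G) have no prerequisites; (D) has the earlier label, so (D) is first.
Ready: (F) and (G). (F) has the earlier label → (F).
(B) and (C) now also ready, so the ready set is {(B), (C), (G)}; (B) has the earlier label → (B).
Ready: (C) and (G). (C) has the earlier label → (C).
That leaves (G) as the only ready step → (G).
Now (A) and (E) have their prerequisites met. (A) has the earlier label, so (A) next.
(E) needed (G), now all done → (E).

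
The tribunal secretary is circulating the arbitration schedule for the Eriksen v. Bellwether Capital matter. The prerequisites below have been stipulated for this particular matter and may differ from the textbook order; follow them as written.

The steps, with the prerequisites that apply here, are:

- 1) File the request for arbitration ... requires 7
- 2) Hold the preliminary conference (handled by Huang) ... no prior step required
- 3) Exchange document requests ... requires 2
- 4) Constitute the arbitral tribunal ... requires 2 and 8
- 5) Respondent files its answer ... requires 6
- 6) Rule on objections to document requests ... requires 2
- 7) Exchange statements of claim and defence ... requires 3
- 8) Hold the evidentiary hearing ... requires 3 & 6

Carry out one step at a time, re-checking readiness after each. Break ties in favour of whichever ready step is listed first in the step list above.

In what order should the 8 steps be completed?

2 3 6 5 7 1 8 4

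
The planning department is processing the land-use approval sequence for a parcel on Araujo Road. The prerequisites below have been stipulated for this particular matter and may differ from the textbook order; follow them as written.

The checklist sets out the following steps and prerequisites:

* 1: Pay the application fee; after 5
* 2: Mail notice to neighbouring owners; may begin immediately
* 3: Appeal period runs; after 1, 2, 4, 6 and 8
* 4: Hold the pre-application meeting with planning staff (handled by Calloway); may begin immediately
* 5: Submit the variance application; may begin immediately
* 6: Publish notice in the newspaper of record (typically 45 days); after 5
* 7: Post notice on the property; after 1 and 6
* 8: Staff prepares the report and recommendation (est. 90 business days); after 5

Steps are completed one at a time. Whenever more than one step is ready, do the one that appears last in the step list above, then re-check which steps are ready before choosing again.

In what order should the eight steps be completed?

5 8 6 4 2 1 7 3

Nothing is required for 5, 4 and 2. 5 is listed later → 5 first.
8, 6 and 1 now also ready, so the ready set is {8, 6, 4, 2, 1}; 8 is listed later → 8.
6, 4, 2 and 1 are all available; 6 is listed later → 6.
Ready: 4, 2 and 1. 4 is listed later → 4.
2 and 1 are both available; 2 is listed later → 2.
1 needed 5, now all done → 1.
7 and 3 are both available; 7 is listed later → 7.
3 needed 8, 6, 4, 2 and 1, now all done → 3.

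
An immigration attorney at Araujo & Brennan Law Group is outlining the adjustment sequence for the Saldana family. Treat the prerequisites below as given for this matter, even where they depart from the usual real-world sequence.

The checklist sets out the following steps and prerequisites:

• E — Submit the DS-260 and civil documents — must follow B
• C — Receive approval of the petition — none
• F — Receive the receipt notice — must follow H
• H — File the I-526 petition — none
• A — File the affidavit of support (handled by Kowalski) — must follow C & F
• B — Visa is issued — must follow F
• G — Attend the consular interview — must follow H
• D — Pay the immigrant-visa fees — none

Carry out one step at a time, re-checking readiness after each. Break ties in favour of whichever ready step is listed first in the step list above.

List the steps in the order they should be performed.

C, H and D have no prerequisites; C is listed earlier, so C is first.
Ready: H and D. H is listed earlier → H.
Now F, G and D have their prerequisites met. F is listed earlier, so F next.
Now A, B, G and D have their prerequisites met. A is listed earlier, so A next.
B, G and D are all available; B is listed earlier → B.
Ready: E, G and D. E is listed earlier → E.
G and D are both available; G is listed earlier → G.
Next only D has its prerequisites met → D.

C → H → F → A → B → E → G → D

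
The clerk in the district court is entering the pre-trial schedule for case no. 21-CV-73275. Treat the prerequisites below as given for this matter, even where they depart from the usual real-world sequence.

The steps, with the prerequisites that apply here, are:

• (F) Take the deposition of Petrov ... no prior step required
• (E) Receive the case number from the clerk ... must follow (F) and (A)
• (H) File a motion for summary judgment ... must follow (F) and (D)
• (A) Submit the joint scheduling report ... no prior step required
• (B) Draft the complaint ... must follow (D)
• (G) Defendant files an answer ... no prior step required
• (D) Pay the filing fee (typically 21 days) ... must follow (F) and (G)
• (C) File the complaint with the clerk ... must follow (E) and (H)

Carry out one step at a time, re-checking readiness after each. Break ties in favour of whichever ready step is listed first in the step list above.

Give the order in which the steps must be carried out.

(F) → (A) → (E) → (G) → (D) → (H) → (B) → (C)

Nothing is required for (F), (A) and (G). (F) is listed earlier → (F) first.
Ready: (A) and (G). (A) is listed earlier → (A).
(E) now also ready, so the ready set is {(E), (G)}; (E) is listed earlier → (E).
(G) is the only step now ready → (G).
(D) is the only step now ready → (D).
Now (H) and (B) have their prerequisites met. (H) is listed earlier, so (H) next.
(C) now also ready, so the ready set is {(B), (C)}; (B) is listed earlier → (B).
(C) is the only step now ready → (C).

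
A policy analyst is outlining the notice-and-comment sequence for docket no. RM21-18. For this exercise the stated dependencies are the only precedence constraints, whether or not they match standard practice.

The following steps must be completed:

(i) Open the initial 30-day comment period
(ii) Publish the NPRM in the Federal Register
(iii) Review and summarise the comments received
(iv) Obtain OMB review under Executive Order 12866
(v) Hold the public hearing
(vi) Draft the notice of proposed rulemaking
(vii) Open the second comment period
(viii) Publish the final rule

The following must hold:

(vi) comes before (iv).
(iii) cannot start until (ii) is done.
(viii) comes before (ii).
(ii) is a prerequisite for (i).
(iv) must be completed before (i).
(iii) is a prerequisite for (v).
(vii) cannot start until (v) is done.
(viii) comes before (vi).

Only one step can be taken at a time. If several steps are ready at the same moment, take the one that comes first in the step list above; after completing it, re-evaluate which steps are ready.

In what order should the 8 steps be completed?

(viii) (ii) (iii) (v) (vi) (iv) (i) (vii)

(viii) is the only step with nothing outstanding, so it goes first.
Ready: (ii) and (vi). (ii) is listed earlier → (ii).
Now (iii) and (vi) have their prerequisites met. (iii) is listed earlier, so (iii) next.
Now (v) and (vi) have their prerequisites met. (v) is listed earlier, so (v) next.
(vii) now also ready, so the ready set is {(vi), (vii)}; (vi) is listed earlier → (vi).
Ready: (iv) and (vii). (iv) is listed earlier → (iv).
Now (i) and (vii) have their prerequisites met. (i) is listed earlier, so (i) next.
(vii) needed (v), now all done → (vii).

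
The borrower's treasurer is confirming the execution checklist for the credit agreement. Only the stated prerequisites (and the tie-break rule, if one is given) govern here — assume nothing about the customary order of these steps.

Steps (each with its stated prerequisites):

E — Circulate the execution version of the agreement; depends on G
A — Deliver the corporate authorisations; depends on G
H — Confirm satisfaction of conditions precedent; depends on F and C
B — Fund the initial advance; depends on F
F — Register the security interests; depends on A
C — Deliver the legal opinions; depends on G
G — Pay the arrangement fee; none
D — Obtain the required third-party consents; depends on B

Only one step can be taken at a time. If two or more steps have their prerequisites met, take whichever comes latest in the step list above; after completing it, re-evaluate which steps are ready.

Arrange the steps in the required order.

G → C → A → F → B → D → H → E

Only G has no prerequisites, so it is first.
Now C, A and E have their prerequisites met. C is listed later, so C next.
A and E are both available; A is listed later → A.
F now also ready, so the ready set is {F, E}; F is listed later → F.
B and H now also ready, so the ready set is {B, H, E}; B is listed later → B.
D now also ready, so the ready set is {D, H, E}; D is listed later → D.
Now H and E have their prerequisites met. H is listed later, so H next.
Next only E has its prerequisites met → E.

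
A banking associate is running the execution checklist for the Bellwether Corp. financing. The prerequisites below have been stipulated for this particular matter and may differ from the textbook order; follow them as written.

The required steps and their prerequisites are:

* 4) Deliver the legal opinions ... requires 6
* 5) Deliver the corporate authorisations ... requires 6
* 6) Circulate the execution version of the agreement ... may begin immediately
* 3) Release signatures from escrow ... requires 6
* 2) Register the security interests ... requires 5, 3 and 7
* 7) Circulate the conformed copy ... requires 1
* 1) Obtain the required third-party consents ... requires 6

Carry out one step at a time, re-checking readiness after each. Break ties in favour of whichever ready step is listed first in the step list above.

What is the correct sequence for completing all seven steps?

6 4 5 3 1 7 2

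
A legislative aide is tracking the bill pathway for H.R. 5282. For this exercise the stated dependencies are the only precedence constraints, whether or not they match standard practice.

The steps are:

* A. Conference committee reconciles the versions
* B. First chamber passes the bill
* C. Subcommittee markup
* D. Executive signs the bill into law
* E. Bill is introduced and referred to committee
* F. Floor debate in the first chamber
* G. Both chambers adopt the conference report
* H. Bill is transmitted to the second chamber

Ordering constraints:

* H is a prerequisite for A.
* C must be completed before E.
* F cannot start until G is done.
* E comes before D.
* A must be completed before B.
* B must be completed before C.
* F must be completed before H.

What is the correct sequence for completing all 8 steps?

Only G has no prerequisites, so it is first.
F is the only step now ready → F.
H is the only step now ready → H.
Next only A has its prerequisites met → A.
Next only B has its prerequisites met → B.
C needed B, now all done → C.
That leaves E as the only ready step → E.
That leaves D as the only ready step → D.

G → F → H → A → B → C → E → D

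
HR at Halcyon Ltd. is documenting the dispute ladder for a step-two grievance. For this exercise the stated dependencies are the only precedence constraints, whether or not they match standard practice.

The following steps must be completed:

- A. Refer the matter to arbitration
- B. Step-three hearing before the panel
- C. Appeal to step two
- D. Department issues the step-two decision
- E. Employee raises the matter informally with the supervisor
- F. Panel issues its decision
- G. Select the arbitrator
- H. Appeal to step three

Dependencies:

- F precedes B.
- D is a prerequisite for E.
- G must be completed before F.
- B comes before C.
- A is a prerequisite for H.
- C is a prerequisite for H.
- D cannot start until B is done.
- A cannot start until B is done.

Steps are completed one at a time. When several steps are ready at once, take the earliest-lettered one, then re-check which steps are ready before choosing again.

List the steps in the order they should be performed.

Only G has no prerequisites, so it is first.
F needed G, now all done → F.
B needed F, now all done → B.
Now A, C and D have their prerequisites met. A has the earlier label, so A next.
Now C and D have their prerequisites met. C has the earlier label, so C next.
Now D and H have their prerequisites met. D has the earlier label, so D next.
Now E and H have their prerequisites met. E has the earlier label, so E next.
H needed A and C, now all done → H.

G, F, B, A, C, D, E, H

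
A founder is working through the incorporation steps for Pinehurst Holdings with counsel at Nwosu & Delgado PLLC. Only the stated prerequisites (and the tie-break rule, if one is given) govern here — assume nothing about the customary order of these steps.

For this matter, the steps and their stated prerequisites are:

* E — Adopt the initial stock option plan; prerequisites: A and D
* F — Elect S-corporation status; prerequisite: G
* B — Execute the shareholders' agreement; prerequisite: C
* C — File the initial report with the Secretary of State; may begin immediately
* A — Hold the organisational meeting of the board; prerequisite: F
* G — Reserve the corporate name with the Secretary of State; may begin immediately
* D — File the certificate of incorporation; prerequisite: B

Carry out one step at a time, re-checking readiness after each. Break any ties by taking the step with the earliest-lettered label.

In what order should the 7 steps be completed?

Nothing is required for C and G. C has the earlier label → C first.
B now also ready, so the ready set is {B, G}; B has the earlier label → B.
D now also ready, so the ready set is {D, G}; D has the earlier label → D.
Next only G has its prerequisites met → G.
F needed G, now all done → F.
A needed F, now all done → A.
E needed A and D, now all done → E.

C, B, D, G, F, A, E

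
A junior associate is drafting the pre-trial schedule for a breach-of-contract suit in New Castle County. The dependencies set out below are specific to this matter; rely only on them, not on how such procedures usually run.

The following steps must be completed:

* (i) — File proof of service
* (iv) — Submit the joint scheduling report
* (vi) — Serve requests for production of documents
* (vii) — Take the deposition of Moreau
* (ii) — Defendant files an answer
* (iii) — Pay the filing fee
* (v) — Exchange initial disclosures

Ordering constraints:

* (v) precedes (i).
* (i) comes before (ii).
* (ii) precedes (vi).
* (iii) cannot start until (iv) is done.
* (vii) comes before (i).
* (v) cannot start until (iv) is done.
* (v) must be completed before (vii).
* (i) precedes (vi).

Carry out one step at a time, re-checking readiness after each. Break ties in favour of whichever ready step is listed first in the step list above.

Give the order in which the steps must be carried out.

(iv) (iii) (v) (vii) (i) (ii) (vi)

(iv) has no prerequisites → (iv) first.
(iii) and (v) are both available; (iii) is listed earlier → (iii).
(v) needed (iv), now all done → (v).
Next only (vii) has its prerequisites met → (vii).
(i) needed (vii) and (v), now all done → (i).
(ii) is the only step now ready → (ii).
(vi) needed (i) and (ii), now all done → (vi).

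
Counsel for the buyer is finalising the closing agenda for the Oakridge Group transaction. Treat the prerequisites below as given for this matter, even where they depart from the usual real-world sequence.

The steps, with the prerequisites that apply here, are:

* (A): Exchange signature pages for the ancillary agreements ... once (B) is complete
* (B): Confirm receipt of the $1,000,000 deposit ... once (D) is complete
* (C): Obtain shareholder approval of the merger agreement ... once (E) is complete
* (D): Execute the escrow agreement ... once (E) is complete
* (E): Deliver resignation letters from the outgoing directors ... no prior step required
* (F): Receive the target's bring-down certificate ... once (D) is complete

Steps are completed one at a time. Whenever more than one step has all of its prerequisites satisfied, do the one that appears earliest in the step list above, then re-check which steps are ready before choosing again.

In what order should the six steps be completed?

(E) (C) (D) (B) (A) (F)

Only (E) has no prerequisites, so it is first.
Now (C) and (D) have their prerequisites met. (C) is listed earlier, so (C) next.
(D) is the only step now ready → (D).
Now (B) and (F) have their prerequisites met. (B) is listed earlier, so (B) next.
(A) and (F) are both available; (A) is listed earlier → (A).
(F) needed (D), now all done → (F).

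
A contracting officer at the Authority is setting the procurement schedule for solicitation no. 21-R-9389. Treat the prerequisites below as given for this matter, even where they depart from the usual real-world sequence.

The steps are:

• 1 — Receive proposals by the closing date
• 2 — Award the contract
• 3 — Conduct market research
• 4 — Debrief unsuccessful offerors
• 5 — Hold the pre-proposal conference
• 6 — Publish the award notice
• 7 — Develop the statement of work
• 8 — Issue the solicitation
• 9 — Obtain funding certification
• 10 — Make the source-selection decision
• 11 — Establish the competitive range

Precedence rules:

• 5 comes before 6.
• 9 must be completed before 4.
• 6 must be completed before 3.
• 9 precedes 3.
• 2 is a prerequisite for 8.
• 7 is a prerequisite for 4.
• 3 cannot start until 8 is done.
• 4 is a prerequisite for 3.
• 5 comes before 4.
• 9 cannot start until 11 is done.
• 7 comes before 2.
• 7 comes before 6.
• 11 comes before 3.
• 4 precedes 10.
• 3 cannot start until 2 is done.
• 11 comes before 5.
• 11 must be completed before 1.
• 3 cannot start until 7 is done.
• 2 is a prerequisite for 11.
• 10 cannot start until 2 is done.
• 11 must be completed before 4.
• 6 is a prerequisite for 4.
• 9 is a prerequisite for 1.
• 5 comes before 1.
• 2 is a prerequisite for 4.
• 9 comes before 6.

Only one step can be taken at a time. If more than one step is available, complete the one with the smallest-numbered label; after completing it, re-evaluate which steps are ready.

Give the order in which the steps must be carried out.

7, 2, 8, 11, 5, 9, 1, 6, 4, 3, 10

Only 7 has no prerequisites, so it is first.
2 needed 7, now all done → 2.
Ready: 8 and 11. 8 has the earlier label → 8.
11 needed 2, now all done → 11.
Ready: 5 and 9. 5 has the earlier label → 5.
That leaves 9 as the only ready step → 9.
Now 1 and 6 have their prerequisites met. 1 has the earlier label, so 1 next.
6 needed 5, 7 and 9, now all done → 6.
Next only 4 has its prerequisites met → 4.
Ready: 3 and 10. 3 has the earlier label → 3.
10 is the only step now ready → 10.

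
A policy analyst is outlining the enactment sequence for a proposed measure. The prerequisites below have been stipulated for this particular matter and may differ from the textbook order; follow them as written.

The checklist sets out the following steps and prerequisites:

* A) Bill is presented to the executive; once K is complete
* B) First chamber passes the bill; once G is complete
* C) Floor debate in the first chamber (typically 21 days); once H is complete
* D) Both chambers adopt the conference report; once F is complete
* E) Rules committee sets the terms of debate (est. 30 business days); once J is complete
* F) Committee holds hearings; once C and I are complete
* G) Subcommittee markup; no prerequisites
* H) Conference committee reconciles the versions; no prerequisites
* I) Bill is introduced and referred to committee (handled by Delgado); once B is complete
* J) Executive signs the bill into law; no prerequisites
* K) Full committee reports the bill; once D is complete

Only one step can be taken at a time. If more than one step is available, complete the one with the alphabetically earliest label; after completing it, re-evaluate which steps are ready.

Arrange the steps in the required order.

G → B → H → C → I → F → D → J → E → K → A

Nothing is required for G, H and J. G has the earlier label → G first.
Now B, H and J have their prerequisites met. B has the earlier label, so B next.
H, I and J are all available; H has the earlier label → H.
C now also ready, so the ready set is {C, I, J}; C has the earlier label → C.
Ready: I and J. I has the earlier label → I.
F now also ready, so the ready set is {F, J}; F has the earlier label → F.
Now D and J have their prerequisites met. D has the earlier label, so D next.
J and K are both available; J has the earlier label → J.
Now E and K have their prerequisites met. E has the earlier label, so E next.
K needed D, now all done → K.
A needed K, now all done → A.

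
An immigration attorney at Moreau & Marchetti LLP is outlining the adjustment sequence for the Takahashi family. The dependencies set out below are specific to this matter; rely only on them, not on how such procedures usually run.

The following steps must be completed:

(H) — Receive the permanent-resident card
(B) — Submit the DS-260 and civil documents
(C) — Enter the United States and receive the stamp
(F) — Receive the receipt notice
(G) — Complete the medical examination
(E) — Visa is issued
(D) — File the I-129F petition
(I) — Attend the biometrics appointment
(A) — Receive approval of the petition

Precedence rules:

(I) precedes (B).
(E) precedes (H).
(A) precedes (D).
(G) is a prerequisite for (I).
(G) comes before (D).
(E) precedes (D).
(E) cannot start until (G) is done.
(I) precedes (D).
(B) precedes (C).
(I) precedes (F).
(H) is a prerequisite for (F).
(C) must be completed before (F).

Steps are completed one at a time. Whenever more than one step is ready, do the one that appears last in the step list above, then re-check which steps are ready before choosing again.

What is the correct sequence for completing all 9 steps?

Nothing is required for (A) and (G). (A) is listed later → (A) first.
(G) is the only step now ready → (G).
Now (I) and (E) have their prerequisites met. (I) is listed later, so (I) next.
(B) now also ready, so the ready set is {(E), (B)}; (E) is listed later → (E).
Now (D), (B) and (H) have their prerequisites met. (D) is listed later, so (D) next.
Now (B) and (H) have their prerequisites met. (B) is listed later, so (B) next.
(C) and (H) are both available; (C) is listed later → (C).
(H) is the only step now ready → (H).
Next only (F) has its prerequisites met → (F).

(A) → (G) → (I) → (E) → (D) → (B) → (C) → (H) → (F)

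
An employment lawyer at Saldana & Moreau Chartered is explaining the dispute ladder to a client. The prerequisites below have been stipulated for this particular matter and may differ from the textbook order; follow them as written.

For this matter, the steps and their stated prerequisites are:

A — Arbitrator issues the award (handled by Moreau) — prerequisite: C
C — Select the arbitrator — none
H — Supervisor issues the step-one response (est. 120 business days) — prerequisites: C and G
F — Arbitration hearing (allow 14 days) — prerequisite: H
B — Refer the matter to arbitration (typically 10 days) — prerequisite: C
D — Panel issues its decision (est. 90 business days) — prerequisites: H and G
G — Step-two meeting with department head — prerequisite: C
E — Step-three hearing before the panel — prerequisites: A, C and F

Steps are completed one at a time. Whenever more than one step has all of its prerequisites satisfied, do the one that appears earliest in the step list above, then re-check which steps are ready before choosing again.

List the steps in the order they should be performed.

C → A → B → G → H → F → D → E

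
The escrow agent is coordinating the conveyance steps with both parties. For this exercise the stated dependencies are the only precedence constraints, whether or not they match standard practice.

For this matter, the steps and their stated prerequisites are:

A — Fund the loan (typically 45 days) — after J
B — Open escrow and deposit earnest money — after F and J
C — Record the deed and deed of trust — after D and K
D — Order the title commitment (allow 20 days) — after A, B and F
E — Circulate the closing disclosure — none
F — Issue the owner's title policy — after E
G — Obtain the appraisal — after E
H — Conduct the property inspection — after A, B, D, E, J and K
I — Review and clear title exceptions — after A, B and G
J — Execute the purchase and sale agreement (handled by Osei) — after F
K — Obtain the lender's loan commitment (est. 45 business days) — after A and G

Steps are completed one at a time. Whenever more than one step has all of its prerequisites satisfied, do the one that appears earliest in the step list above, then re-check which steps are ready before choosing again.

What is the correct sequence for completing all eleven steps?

Only E has no prerequisites, so it is first.
Now F and G have their prerequisites met. F is listed earlier, so F next.
Now G and J have their prerequisites met. G is listed earlier, so G next.
J needed F, now all done → J.
Now A and B have their prerequisites met. A is listed earlier, so A next.
Now B and K have their prerequisites met. B is listed earlier, so B next.
Now D, I and K have their prerequisites met. D is listed earlier, so D next.
Now I and K have their prerequisites met. I is listed earlier, so I next.
K is the only step now ready → K.
Now C and H have their prerequisites met. C is listed earlier, so C next.
H needed A, B, D, E, J and K, now all done → H.

E, F, G, J, A, B, D, I, K, C, H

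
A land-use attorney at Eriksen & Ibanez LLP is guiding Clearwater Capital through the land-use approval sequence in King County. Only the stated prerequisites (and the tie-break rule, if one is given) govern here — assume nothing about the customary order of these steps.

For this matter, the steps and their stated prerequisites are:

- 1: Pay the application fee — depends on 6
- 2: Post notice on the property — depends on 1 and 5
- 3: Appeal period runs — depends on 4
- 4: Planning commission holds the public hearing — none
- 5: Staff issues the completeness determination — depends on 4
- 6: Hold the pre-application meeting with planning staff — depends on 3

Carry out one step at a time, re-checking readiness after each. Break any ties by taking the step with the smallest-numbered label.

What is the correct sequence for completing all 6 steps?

4 has no prerequisites → 4 first.
Ready: 3 and 5. 3 has the earlier label → 3.
6 now also ready, so the ready set is {5, 6}; 5 has the earlier label → 5.
That leaves 6 as the only ready step → 6.
1 is the only step now ready → 1.
2 is the only step now ready → 2.

4, 3, 5, 6, 1, 2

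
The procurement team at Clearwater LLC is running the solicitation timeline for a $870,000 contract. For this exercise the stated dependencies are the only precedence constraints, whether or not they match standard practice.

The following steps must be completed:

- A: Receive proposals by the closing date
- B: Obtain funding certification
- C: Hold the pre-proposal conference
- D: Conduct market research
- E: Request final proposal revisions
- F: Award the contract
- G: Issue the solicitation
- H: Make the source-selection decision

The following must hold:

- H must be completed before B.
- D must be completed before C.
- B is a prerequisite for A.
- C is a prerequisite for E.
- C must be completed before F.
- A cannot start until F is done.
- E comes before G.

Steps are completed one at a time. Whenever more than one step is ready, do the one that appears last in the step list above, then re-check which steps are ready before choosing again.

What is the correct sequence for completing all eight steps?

H D C F E G B A

H and D have no prerequisites; H is listed later, so H is first.
Ready: D and B. D is listed later → D.
C now also ready, so the ready set is {C, B}; C is listed later → C.
F, E and B are all available; F is listed later → F.
Now E and B have their prerequisites met. E is listed later, so E next.
Ready: G and B. G is listed later → G.
That leaves B as the only ready step → B.
A is the only step now ready → A.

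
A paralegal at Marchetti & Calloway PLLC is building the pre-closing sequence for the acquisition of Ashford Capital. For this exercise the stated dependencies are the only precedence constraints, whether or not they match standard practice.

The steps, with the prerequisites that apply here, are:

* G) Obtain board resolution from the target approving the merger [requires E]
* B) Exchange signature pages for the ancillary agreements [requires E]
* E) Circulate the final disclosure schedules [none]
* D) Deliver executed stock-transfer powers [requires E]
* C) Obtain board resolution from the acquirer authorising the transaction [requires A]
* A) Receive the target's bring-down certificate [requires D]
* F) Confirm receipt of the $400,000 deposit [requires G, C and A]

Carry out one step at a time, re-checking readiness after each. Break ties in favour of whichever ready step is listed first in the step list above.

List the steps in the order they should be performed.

Only E has no prerequisites, so it is first.
Ready: G, B and D. G is listed earlier → G.
B and D are both available; B is listed earlier → B.
D needed E, now all done → D.
That leaves A as the only ready step → A.
C is the only step now ready → C.
F is the only step now ready → F.

E, G, B, D, A, C, F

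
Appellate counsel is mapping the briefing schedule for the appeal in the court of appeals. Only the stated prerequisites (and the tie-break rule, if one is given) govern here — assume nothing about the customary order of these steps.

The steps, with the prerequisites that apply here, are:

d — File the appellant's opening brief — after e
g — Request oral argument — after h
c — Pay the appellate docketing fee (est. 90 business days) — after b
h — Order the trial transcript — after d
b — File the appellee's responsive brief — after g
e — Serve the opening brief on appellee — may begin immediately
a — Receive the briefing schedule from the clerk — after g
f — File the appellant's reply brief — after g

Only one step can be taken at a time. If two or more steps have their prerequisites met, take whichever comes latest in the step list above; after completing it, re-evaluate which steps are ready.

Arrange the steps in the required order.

e has no prerequisites → e first.
d needed e, now all done → d.
h is the only step now ready → h.
g needed h, now all done → g.
Ready: f, a and b. f is listed later → f.
a and b are both available; a is listed later → a.
b is the only step now ready → b.
c needed b, now all done → c.

e → d → h → g → f → a → b → c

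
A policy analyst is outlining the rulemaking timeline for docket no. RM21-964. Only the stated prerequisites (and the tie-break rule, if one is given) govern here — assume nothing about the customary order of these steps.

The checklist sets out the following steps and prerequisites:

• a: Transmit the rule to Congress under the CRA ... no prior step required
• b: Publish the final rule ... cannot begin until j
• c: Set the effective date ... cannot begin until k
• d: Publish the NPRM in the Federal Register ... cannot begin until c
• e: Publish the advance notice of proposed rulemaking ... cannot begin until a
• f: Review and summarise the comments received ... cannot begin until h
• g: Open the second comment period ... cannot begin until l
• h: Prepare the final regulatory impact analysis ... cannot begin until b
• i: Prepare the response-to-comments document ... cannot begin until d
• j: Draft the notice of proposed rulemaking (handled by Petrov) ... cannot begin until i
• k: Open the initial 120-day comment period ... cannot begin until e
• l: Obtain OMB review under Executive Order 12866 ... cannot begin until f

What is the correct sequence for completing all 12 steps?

a is the only step with nothing outstanding, so it goes first.
e is the only step now ready → e.
k needed e, now all done → k.
c needed k, now all done → c.
d is the only step now ready → d.
That leaves i as the only ready step → i.
Next only j has its prerequisites met → j.
b needed j, now all done → b.
Next only h has its prerequisites met → h.
That leaves f as the only ready step → f.
l is the only step now ready → l.
Next only g has its prerequisites met → g.

a e k c d i j b h f l g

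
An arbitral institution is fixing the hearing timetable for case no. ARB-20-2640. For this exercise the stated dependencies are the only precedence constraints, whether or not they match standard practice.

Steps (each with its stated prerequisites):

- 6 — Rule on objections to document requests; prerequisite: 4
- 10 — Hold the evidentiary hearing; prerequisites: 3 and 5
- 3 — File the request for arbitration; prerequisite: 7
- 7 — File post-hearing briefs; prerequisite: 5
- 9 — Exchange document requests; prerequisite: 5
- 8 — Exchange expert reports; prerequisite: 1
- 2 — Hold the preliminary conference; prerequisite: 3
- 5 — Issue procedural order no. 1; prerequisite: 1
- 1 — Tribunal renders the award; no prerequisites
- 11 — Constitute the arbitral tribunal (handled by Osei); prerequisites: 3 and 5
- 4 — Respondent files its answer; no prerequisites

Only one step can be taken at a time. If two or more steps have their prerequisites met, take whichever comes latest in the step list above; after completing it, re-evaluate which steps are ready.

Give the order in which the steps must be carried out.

Nothing is required for 4 and 1. 4 is listed later → 4 first.
6 now also ready, so the ready set is {1, 6}; 1 is listed later → 1.
5 and 8 now also ready, so the ready set is {5, 8, 6}; 5 is listed later → 5.
Now 8, 9, 7 and 6 have their prerequisites met. 8 is listed later, so 8 next.
Now 9, 7 and 6 have their prerequisites met. 9 is listed later, so 9 next.
7 and 6 are both available; 7 is listed later → 7.
3 now also ready, so the ready set is {3, 6}; 3 is listed later → 3.
11, 2, 10 and 6 are all available; 11 is listed later → 11.
2, 10 and 6 are all available; 2 is listed later → 2.
10 and 6 are both available; 10 is listed later → 10.
6 is the only step now ready → 6.

4 1 5 8 9 7 3 11 2 10 6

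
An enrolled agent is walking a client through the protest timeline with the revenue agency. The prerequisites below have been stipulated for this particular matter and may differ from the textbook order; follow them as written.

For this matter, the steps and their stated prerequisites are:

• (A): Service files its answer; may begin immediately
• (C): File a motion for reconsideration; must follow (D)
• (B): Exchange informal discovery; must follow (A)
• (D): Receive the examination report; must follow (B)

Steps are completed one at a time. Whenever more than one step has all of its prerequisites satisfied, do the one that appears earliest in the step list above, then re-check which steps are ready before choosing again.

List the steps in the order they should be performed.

(A) (B) (D) (C)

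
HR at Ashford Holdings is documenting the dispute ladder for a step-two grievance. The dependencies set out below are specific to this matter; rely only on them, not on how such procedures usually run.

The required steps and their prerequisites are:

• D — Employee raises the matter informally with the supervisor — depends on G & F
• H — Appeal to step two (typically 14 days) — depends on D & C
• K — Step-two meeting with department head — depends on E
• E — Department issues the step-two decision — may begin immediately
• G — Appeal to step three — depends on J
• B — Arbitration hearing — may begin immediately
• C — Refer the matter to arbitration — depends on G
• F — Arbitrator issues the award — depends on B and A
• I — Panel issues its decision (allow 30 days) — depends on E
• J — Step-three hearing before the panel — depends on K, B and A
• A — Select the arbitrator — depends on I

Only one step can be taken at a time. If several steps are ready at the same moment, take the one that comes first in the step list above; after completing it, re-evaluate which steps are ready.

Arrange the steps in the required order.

E K B I A F J G D C H

E and B have no prerequisites; E is listed earlier, so E is first.
Now K, B and I have their prerequisites met. K is listed earlier, so K next.
Now B and I have their prerequisites met. B is listed earlier, so B next.
Next only I has its prerequisites met → I.
A needed I, now all done → A.
Now F and J have their prerequisites met. F is listed earlier, so F next.
That leaves J as the only ready step → J.
G is the only step now ready → G.
Now D and C have their prerequisites met. D is listed earlier, so D next.
That leaves C as the only ready step → C.
H needed D and C, now all done → H.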